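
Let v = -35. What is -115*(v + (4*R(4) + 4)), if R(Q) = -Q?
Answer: 5405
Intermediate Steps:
-115*(v + (4*R(4) + 4)) = -115*(-35 + (4*(-1*4) + 4)) = -115*(-35 + (4*(-4) + 4)) = -115*(-35 + (-16 + 4)) = -115*(-35 - 12) = -115*(-47) = 5405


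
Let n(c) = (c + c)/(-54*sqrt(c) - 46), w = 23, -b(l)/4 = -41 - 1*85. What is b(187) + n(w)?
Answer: 355847/706 - 27*sqrt(23)/706 ≈ 503.85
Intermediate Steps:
b(l) = 504 (b(l) = -4*(-41 - 1*85) = -4*(-41 - 85) = -4*(-126) = 504)
n(c) = 2*c/(-46 - 54*sqrt(c)) (n(c) = (2*c)/(-46 - 54*sqrt(c)) = 2*c/(-46 - 54*sqrt(c)))
b(187) + n(w) = 504 - 1*23/(23 + 27*sqrt(23)) = 504 - 23/(23 + 27*sqrt(23))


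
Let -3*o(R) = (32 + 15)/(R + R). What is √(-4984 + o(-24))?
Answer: I*√717649/12 ≈ 70.595*I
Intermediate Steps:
o(R) = -47/(6*R) (o(R) = -(32 + 15)/(3*(R + R)) = -47/(3*(2*R)) = -47*1/(2*R)/3 = -47/(6*R))
√(-4984 + o(-24)) = √(-4984 - 47/6/(-24)) = √(-4984 - 47/6*(-1/24)) = √(-4984 + 47/144) = √(-717649/144) = I*√717649/12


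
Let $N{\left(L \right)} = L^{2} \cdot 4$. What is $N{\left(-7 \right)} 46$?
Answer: $9016$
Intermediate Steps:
$N{\left(L \right)} = 4 L^{2}$
$N{\left(-7 \right)} 46 = 4 \left(-7\right)^{2} \cdot 46 = 4 \cdot 49 \cdot 46 = 196 \cdot 46 = 9016$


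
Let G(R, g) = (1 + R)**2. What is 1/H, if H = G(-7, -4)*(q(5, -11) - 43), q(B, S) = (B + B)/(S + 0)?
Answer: -11/17388 ≈ -0.00063262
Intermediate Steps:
q(B, S) = 2*B/S (q(B, S) = (2*B)/S = 2*B/S)
H = -17388/11 (H = (1 - 7)**2*(2*5/(-11) - 43) = (-6)**2*(2*5*(-1/11) - 43) = 36*(-10/11 - 43) = 36*(-483/11) = -17388/11 ≈ -1580.7)
1/H = 1/(-17388/11) = -11/17388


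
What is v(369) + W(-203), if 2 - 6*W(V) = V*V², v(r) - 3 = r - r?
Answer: 8365447/6 ≈ 1.3942e+6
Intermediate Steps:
v(r) = 3 (v(r) = 3 + (r - r) = 3 + 0 = 3)
W(V) = ⅓ - V³/6 (W(V) = ⅓ - V*V²/6 = ⅓ - V³/6)
v(369) + W(-203) = 3 + (⅓ - ⅙*(-203)³) = 3 + (⅓ - ⅙*(-8365427)) = 3 + (⅓ + 8365427/6) = 3 + 8365429/6 = 8365447/6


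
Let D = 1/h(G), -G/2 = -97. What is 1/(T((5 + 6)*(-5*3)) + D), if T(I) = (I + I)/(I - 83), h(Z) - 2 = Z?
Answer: 1519/2029 ≈ 0.74864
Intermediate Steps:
G = 194 (G = -2*(-97) = 194)
h(Z) = 2 + Z
D = 1/196 (D = 1/(2 + 194) = 1/196 ≈ 0.0051020)
T(I) = 2*I/(-83 + I) (T(I) = (2*I)/(-83 + I) = 2*I/(-83 + I))
1/(T((5 + 6)*(-5*3)) + D) = 1/(2*((5 + 6)*(-5*3))/(-83 + (5 + 6)*(-5*3)) + 1/196) = 1/(2*(11*(-15))/(-83 + 11*(-15)) + 1/196) = 1/(2*(-165)/(-83 - 165) + 1/196) = 1/(2*(-165)/(-248) + 1/196) = 1/(2*(-165)*(-1/248) + 1/196) = 1/(165/124 + 1/196) = 1/(2029/1519) = 1519/2029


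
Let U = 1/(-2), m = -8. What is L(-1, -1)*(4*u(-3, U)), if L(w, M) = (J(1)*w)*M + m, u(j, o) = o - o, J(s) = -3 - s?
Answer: 0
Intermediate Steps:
U = -½ ≈ -0.50000
u(j, o) = 0
L(w, M) = -8 - 4*M*w (L(w, M) = ((-3 - 1*1)*w)*M - 8 = ((-3 - 1)*w)*M - 8 = (-4*w)*M - 8 = -4*M*w - 8 = -8 - 4*M*w)
L(-1, -1)*(4*u(-3, U)) = (-8 - 4*(-1)*(-1))*(4*0) = (-8 - 4)*0 = -12*0 = 0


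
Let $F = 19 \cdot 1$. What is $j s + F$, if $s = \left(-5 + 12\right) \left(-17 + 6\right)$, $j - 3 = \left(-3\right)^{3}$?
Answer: $1867$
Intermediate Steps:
$j = -24$ ($j = 3 + \left(-3\right)^{3} = 3 - 27 = -24$)
$F = 19$
$s = -77$ ($s = 7 \left(-11\right) = -77$)
$j s + F = \left(-24\right) \left(-77\right) + 19 = 1848 + 19 = 1867$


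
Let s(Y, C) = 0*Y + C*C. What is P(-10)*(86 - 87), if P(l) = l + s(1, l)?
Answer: -90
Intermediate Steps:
s(Y, C) = C**2 (s(Y, C) = 0 + C**2 = C**2)
P(l) = l + l**2
P(-10)*(86 - 87) = (-10*(1 - 10))*(86 - 87) = -10*(-9)*(-1) = 90*(-1) = -90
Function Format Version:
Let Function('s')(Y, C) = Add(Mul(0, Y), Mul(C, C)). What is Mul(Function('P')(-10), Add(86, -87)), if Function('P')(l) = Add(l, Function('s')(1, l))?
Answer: -90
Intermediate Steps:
Function('s')(Y, C) = Pow(C, 2) (Function('s')(Y, C) = Add(0, Pow(C, 2)) = Pow(C, 2))
Function('P')(l) = Add(l, Pow(l, 2))
Mul(Function('P')(-10), Add(86, -87)) = Mul(Mul(-10, Add(1, -10)), Add(86, -87)) = Mul(Mul(-10, -9), -1) = Mul(90, -1) = -90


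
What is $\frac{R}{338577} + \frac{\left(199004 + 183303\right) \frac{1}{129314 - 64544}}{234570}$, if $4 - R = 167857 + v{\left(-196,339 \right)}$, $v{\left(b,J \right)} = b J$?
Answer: $- \frac{513529175330987}{1714677948755100} \approx -0.29949$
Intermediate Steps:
$v{\left(b,J \right)} = J b$
$R = -101409$ ($R = 4 - \left(167857 + 339 \left(-196\right)\right) = 4 - \left(167857 - 66444\right) = 4 - 101413 = -101409$)
$\frac{R}{338577} + \frac{\left(199004 + 183303\right) \frac{1}{129314 - 64544}}{234570} = - \frac{101409}{338577} + \frac{\left(199004 + 183303\right) \frac{1}{129314 - 64544}}{234570} = \left(-101409\right) \frac{1}{338577} + \frac{382307}{64770} \cdot \frac{1}{234570} = - \frac{33803}{112859} + 382307 \cdot \frac{1}{64770} \cdot \frac{1}{234570} = - \frac{33803}{112859} + \frac{382307}{64770} \cdot \frac{1}{234570} = - \frac{33803}{112859} + \frac{382307}{15193098900} = - \frac{513529175330987}{1714677948755100}$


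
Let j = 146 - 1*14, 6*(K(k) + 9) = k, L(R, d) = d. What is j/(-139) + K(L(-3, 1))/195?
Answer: -161807/162630 ≈ -0.99494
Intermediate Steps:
K(k) = -9 + k/6
j = 132 (j = 146 - 14 = 132)
j/(-139) + K(L(-3, 1))/195 = 132/(-139) + (-9 + (⅙)*1)/195 = 132*(-1/139) + (-9 + ⅙)*(1/195) = -132/139 - 53/6*1/195 = -132/139 - 53/1170 = -161807/162630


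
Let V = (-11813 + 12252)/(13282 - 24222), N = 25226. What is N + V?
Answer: 275972001/10940 ≈ 25226.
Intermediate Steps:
V = -439/10940 (V = 439/(-10940) = 439*(-1/10940) = -439/10940 ≈ -0.040128)
N + V = 25226 - 439/10940 = 275972001/10940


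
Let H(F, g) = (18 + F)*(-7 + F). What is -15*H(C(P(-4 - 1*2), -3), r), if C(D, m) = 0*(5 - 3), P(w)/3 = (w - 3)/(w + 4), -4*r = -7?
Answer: 1890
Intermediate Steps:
r = 7/4 (r = -¼*(-7) = 7/4 ≈ 1.7500)
P(w) = 3*(-3 + w)/(4 + w) (P(w) = 3*((w - 3)/(w + 4)) = 3*((-3 + w)/(4 + w)) = 3*(-3 + w)/(4 + w))
C(D, m) = 0 (C(D, m) = 0*2 = 0)
H(F, g) = (-7 + F)*(18 + F)
-15*H(C(P(-4 - 1*2), -3), r) = -15*(-126 + 0² + 11*0) = -15*(-126 + 0 + 0) = -15*(-126) = 1890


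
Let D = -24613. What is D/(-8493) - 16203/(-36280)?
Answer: 1030571719/308126040 ≈ 3.3446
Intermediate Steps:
D/(-8493) - 16203/(-36280) = -24613/(-8493) - 16203/(-36280) = -24613*(-1/8493) - 16203*(-1/36280) = 24613/8493 + 16203/36280 = 1030571719/308126040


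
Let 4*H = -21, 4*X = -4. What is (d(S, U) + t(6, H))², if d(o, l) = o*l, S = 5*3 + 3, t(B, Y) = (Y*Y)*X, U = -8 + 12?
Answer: 505521/256 ≈ 1974.7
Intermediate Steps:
U = 4
X = -1 (X = (¼)*(-4) = -1)
H = -21/4 (H = (¼)*(-21) = -21/4 ≈ -5.2500)
t(B, Y) = -Y² (t(B, Y) = (Y*Y)*(-1) = Y²*(-1) = -Y²)
S = 18 (S = 15 + 3 = 18)
d(o, l) = l*o
(d(S, U) + t(6, H))² = (4*18 - (-21/4)²)² = (72 - 1*441/16)² = (72 - 441/16)² = (711/16)² = 505521/256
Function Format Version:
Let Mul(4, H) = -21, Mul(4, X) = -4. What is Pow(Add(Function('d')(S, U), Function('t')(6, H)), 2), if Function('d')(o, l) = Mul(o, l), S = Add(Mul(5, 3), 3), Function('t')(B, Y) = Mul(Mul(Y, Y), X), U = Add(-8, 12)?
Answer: Rational(505521, 256) ≈ 1974.7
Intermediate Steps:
U = 4
X = -1 (X = Mul(Rational(1, 4), -4) = -1)
H = Rational(-21, 4) (H = Mul(Rational(1, 4), -21) = Rational(-21, 4) ≈ -5.2500)
Function('t')(B, Y) = Mul(-1, Pow(Y, 2)) (Function('t')(B, Y) = Mul(Mul(Y, Y), -1) = Mul(Pow(Y, 2), -1) = Mul(-1, Pow(Y, 2)))
S = 18 (S = Add(15, 3) = 18)
Function('d')(o, l) = Mul(l, o)
Pow(Add(Function('d')(S, U), Function('t')(6, H)), 2) = Pow(Add(Mul(4, 18), Mul(-1, Pow(Rational(-21, 4), 2))), 2) = Pow(Add(72, Mul(-1, Rational(441, 16))), 2) = Pow(Add(72, Rational(-441, 16)), 2) = Pow(Rational(711, 16), 2) = Rational(505521, 256)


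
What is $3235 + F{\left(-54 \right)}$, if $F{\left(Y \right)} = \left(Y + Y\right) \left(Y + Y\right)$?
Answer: $14899$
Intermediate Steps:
$F{\left(Y \right)} = 4 Y^{2}$ ($F{\left(Y \right)} = 2 Y 2 Y = 4 Y^{2}$)
$3235 + F{\left(-54 \right)} = 3235 + 4 \left(-54\right)^{2} = 3235 + 4 \cdot 2916 = 3235 + 11664 = 14899$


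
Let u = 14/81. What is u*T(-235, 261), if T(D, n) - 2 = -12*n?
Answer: -43820/81 ≈ -540.99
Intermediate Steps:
T(D, n) = 2 - 12*n
u = 14/81 (u = 14*(1/81) = 14/81 ≈ 0.17284)
u*T(-235, 261) = 14*(2 - 12*261)/81 = 14*(2 - 3132)/81 = (14/81)*(-3130) = -43820/81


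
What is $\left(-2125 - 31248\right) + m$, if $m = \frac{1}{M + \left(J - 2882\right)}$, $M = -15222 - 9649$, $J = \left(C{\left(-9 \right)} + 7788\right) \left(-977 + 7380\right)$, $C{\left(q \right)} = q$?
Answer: $- \frac{1661347453631}{49781184} \approx -33373.0$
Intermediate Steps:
$J = 49808937$ ($J = \left(-9 + 7788\right) \left(-977 + 7380\right) = 7779 \cdot 6403 = 49808937$)
$M = -24871$ ($M = -15222 - 9649 = -24871$)
$m = \frac{1}{49781184}$ ($m = \frac{1}{-24871 + \left(49808937 - 2882\right)} = \frac{1}{-24871 + 49806055} = \frac{1}{49781184} \approx 2.0088 \cdot 10^{-8}$)
$\left(-2125 - 31248\right) + m = \left(-2125 - 31248\right) + \frac{1}{49781184} = -33373 + \frac{1}{49781184} = - \frac{1661347453631}{49781184}$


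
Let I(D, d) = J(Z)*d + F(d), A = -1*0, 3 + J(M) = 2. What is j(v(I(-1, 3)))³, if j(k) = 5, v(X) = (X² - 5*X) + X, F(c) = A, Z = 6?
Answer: 125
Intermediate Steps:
J(M) = -1 (J(M) = -3 + 2 = -1)
A = 0
F(c) = 0
I(D, d) = -d (I(D, d) = -d + 0 = -d)
v(X) = X² - 4*X
j(v(I(-1, 3)))³ = 5³ = 125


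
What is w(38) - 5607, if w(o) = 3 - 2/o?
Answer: -106477/19 ≈ -5604.1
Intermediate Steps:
w(38) - 5607 = (3 - 2/38) - 5607 = (3 - 2*1/38) - 5607 = (3 - 1/19) - 5607 = 56/19 - 5607 = -106477/19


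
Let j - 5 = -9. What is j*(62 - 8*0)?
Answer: -248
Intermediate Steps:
j = -4 (j = 5 - 9 = -4)
j*(62 - 8*0) = -4*(62 - 8*0) = -4*(62 + 0) = -4*62 = -248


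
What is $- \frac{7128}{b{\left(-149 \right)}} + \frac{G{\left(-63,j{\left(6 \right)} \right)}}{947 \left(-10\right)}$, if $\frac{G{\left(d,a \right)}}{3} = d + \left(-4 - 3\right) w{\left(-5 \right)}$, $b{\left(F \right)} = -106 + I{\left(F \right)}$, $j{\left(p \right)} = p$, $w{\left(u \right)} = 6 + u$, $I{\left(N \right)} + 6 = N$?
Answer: $\frac{750633}{27463} \approx 27.333$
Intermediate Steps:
$I{\left(N \right)} = -6 + N$
$b{\left(F \right)} = -112 + F$ ($b{\left(F \right)} = -106 + \left(-6 + F\right) = -112 + F$)
$G{\left(d,a \right)} = -21 + 3 d$ ($G{\left(d,a \right)} = 3 \left(d + \left(-4 - 3\right) \left(6 - 5\right)\right) = 3 \left(d - 7\right) = 3 \left(-7 + d\right) = -21 + 3 d$)
$- \frac{7128}{b{\left(-149 \right)}} + \frac{G{\left(-63,j{\left(6 \right)} \right)}}{947 \left(-10\right)} = - \frac{7128}{-112 - 149} + \frac{-21 + 3 \left(-63\right)}{947 \left(-10\right)} = - \frac{7128}{-261} + \frac{-21 - 189}{-9470} = \left(-7128\right) \left(- \frac{1}{261}\right) - - \frac{21}{947} = \frac{792}{29} + \frac{21}{947} = \frac{750633}{27463}$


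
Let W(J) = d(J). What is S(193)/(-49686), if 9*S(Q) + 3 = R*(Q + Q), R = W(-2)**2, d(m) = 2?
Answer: -1541/447174 ≈ -0.0034461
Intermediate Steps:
W(J) = 2
R = 4 (R = 2**2 = 4)
S(Q) = -1/3 + 8*Q/9 (S(Q) = -1/3 + (4*(Q + Q))/9 = -1/3 + (4*(2*Q))/9 = -1/3 + (8*Q)/9 = -1/3 + 8*Q/9)
S(193)/(-49686) = (-1/3 + (8/9)*193)/(-49686) = (-1/3 + 1544/9)*(-1/49686) = (1541/9)*(-1/49686) = -1541/447174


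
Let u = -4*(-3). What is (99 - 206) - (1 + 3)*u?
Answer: -155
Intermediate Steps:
u = 12
(99 - 206) - (1 + 3)*u = (99 - 206) - (1 + 3)*12 = -107 - 4*12 = -107 - 1*48 = -107 - 48 = -155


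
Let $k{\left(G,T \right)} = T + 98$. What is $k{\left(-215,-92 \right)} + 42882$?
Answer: $42888$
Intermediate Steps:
$k{\left(G,T \right)} = 98 + T$
$k{\left(-215,-92 \right)} + 42882 = \left(98 - 92\right) + 42882 = 6 + 42882 = 42888$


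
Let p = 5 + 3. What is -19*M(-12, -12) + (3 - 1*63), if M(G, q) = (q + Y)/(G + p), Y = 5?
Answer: -373/4 ≈ -93.250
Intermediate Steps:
p = 8
M(G, q) = (5 + q)/(8 + G) (M(G, q) = (q + 5)/(G + 8) = (5 + q)/(8 + G))
-19*M(-12, -12) + (3 - 1*63) = -19*(5 - 12)/(8 - 12) + (3 - 1*63) = -19*(-7)/(-4) + (3 - 63) = -(-19)*(-7)/4 - 60 = -19*7/4 - 60 = -133/4 - 60 = -373/4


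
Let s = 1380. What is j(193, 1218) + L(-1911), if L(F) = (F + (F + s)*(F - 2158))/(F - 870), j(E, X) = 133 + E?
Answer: -417374/927 ≈ -450.24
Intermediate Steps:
L(F) = (F + (-2158 + F)*(1380 + F))/(-870 + F) (L(F) = (F + (F + 1380)*(F - 2158))/(F - 870) = (F + (1380 + F)*(-2158 + F))/(-870 + F) = (F + (-2158 + F)*(1380 + F))/(-870 + F))
j(193, 1218) + L(-1911) = (133 + 193) + (-2978040 + (-1911)² - 777*(-1911))/(-870 - 1911) = 326 + (-2978040 + 3651921 + 1484847)/(-2781) = 326 - 1/2781*2158728 = 326 - 719576/927 = -417374/927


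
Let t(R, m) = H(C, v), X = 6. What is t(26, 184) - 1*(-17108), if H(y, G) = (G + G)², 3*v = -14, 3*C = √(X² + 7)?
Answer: 154756/9 ≈ 17195.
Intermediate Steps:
C = √43/3 (C = √(6² + 7)/3 = √(36 + 7)/3 = √43/3 ≈ 2.1858)
v = -14/3 (v = (⅓)*(-14) = -14/3 ≈ -4.6667)
H(y, G) = 4*G² (H(y, G) = (2*G)² = 4*G²)
t(R, m) = 784/9 (t(R, m) = 4*(-14/3)² = 4*(196/9) = 784/9)
t(26, 184) - 1*(-17108) = 784/9 - 1*(-17108) = 784/9 + 17108 = 154756/9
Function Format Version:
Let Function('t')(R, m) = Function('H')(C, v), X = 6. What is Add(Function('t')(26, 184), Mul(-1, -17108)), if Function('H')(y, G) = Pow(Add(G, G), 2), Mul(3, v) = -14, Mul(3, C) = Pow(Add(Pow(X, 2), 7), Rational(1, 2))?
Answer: Rational(154756, 9) ≈ 17195.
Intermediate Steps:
C = Mul(Rational(1, 3), Pow(43, Rational(1, 2))) (C = Mul(Rational(1, 3), Pow(Add(Pow(6, 2), 7), Rational(1, 2))) = Mul(Rational(1, 3), Pow(Add(36, 7), Rational(1, 2))) = Mul(Rational(1, 3), Pow(43, Rational(1, 2))) ≈ 2.1858)
v = Rational(-14, 3) (v = Mul(Rational(1, 3), -14) = Rational(-14, 3) ≈ -4.6667)
Function('H')(y, G) = Mul(4, Pow(G, 2)) (Function('H')(y, G) = Pow(Mul(2, G), 2) = Mul(4, Pow(G, 2)))
Function('t')(R, m) = Rational(784, 9) (Function('t')(R, m) = Mul(4, Pow(Rational(-14, 3), 2)) = Mul(4, Rational(196, 9)) = Rational(784, 9))
Add(Function('t')(26, 184), Mul(-1, -17108)) = Add(Rational(784, 9), Mul(-1, -17108)) = Add(Rational(784, 9), 17108) = Rational(154756, 9)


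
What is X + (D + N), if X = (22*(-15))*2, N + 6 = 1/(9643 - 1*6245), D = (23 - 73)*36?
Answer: -8379467/3398 ≈ -2466.0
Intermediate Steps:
D = -1800 (D = -50*36 = -1800)
N = -20387/3398 (N = -6 + 1/(9643 - 1*6245) = -6 + 1/(9643 - 6245) = -6 + 1/3398 = -20387/3398 ≈ -5.9997)
X = -660 (X = -330*2 = -660)
X + (D + N) = -660 + (-1800 - 20387/3398) = -660 - 6136787/3398 = -8379467/3398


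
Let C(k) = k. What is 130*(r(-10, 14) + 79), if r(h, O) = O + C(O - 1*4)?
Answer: 13390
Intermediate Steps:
r(h, O) = -4 + 2*O (r(h, O) = O + (O - 1*4) = O + (O - 4) = O + (-4 + O) = -4 + 2*O)
130*(r(-10, 14) + 79) = 130*((-4 + 2*14) + 79) = 130*((-4 + 28) + 79) = 130*(24 + 79) = 130*103 = 13390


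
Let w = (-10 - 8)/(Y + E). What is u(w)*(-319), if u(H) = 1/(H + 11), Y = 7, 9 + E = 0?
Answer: -319/20 ≈ -15.950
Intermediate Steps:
E = -9 (E = -9 + 0 = -9)
w = 9 (w = (-10 - 8)/(7 - 9) = -18/(-2) = -18*(-½) = 9)
u(H) = 1/(11 + H)
u(w)*(-319) = -319/(11 + 9) = -319/20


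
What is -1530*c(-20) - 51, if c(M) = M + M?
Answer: 61149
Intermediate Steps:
c(M) = 2*M
-1530*c(-20) - 51 = -3060*(-20) - 51 = -1530*(-40) - 51 = 61200 - 51 = 61149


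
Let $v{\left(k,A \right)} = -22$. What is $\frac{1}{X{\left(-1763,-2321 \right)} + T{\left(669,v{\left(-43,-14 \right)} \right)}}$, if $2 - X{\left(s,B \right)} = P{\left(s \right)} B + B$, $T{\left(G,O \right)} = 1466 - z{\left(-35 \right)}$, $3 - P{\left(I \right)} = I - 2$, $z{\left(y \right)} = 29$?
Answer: $\frac{1}{4107288} \approx 2.4347 \cdot 10^{-7}$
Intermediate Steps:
$P{\left(I \right)} = 5 - I$ ($P{\left(I \right)} = 3 - \left(I - 2\right) = 3 - \left(-2 + I\right) = 5 - I$)
$T{\left(G,O \right)} = 1437$ ($T{\left(G,O \right)} = 1466 - 29 = 1437$)
$X{\left(s,B \right)} = 2 - B - B \left(5 - s\right)$ ($X{\left(s,B \right)} = 2 - \left(\left(5 - s\right) B + B\right) = 2 - \left(B \left(5 - s\right) + B\right) = 2 - \left(B + B \left(5 - s\right)\right) = 2 - B - B \left(5 - s\right)$)
$\frac{1}{X{\left(-1763,-2321 \right)} + T{\left(669,v{\left(-43,-14 \right)} \right)}} = \frac{1}{\left(2 - -2321 - 2321 \left(-5 - 1763\right)\right) + 1437} = \frac{1}{\left(2 + 2321 - -4103528\right) + 1437} = \frac{1}{\left(2 + 2321 + 4103528\right) + 1437} = \frac{1}{4105851 + 1437} = \frac{1}{4107288}$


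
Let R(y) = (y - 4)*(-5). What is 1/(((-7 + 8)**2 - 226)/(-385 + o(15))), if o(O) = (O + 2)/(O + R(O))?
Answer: 1713/1000 ≈ 1.7130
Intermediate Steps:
R(y) = 20 - 5*y (R(y) = (-4 + y)*(-5) = 20 - 5*y)
o(O) = (2 + O)/(20 - 4*O) (o(O) = (O + 2)/(O + (20 - 5*O)) = (2 + O)/(20 - 4*O))
1/(((-7 + 8)**2 - 226)/(-385 + o(15))) = 1/(((-7 + 8)**2 - 226)/(-385 + (-2 - 1*15)/(4*(-5 + 15)))) = 1/((1**2 - 226)/(-385 + (1/4)*(-2 - 15)/10)) = 1/((1 - 226)/(-385 + (1/4)*(1/10)*(-17))) = 1/(-225/(-385 - 17/40)) = 1/(-225/(-15417/40)) = 1/(-225*(-40/15417)) = 1/(1000/1713) = 1713/1000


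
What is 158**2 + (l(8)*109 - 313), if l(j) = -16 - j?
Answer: 22035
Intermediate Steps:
158**2 + (l(8)*109 - 313) = 158**2 + ((-16 - 1*8)*109 - 313) = 24964 + ((-16 - 8)*109 - 313) = 24964 + (-24*109 - 313) = 24964 + (-2616 - 313) = 24964 - 2929 = 22035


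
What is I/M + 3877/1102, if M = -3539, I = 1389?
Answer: 12190025/3899978 ≈ 3.1257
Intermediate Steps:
I/M + 3877/1102 = 1389/(-3539) + 3877/1102 = 1389*(-1/3539) + 3877*(1/1102) = -1389/3539 + 3877/1102 = 12190025/3899978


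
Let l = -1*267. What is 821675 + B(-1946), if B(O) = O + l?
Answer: 819462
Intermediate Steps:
l = -267
B(O) = -267 + O (B(O) = O - 267 = -267 + O)
821675 + B(-1946) = 821675 + (-267 - 1946) = 821675 - 2213 = 819462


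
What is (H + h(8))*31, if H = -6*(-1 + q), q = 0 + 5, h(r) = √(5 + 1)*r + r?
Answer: -496 + 248*√6 ≈ 111.47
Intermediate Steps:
h(r) = r + r*√6 (h(r) = √6*r + r = r*√6 + r = r + r*√6)
q = 5
H = -24 (H = -6*(-1 + 5) = -6*4 = -24)
(H + h(8))*31 = (-24 + 8*(1 + √6))*31 = (-24 + (8 + 8*√6))*31 = (-16 + 8*√6)*31 = -496 + 248*√6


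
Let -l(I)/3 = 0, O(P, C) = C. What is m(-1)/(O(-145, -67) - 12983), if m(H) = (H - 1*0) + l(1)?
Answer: 1/13050 ≈ 7.6628e-5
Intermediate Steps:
l(I) = 0 (l(I) = -3*0 = 0)
m(H) = H (m(H) = (H - 1*0) + 0 = (H + 0) + 0 = H + 0 = H)
m(-1)/(O(-145, -67) - 12983) = -1/(-67 - 12983) = -1/(-13050) = -1*(-1/13050) = 1/13050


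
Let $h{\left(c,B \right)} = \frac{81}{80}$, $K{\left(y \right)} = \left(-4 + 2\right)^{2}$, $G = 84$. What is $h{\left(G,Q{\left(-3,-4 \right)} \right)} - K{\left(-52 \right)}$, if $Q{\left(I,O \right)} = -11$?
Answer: $- \frac{239}{80} \approx -2.9875$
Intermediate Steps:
$K{\left(y \right)} = 4$ ($K{\left(y \right)} = \left(-2\right)^{2} = 4$)
$h{\left(c,B \right)} = \frac{81}{80}$ ($h{\left(c,B \right)} = 81 \cdot \frac{1}{80} = \frac{81}{80}$)
$h{\left(G,Q{\left(-3,-4 \right)} \right)} - K{\left(-52 \right)} = \frac{81}{80} - 4 = - \frac{239}{80}$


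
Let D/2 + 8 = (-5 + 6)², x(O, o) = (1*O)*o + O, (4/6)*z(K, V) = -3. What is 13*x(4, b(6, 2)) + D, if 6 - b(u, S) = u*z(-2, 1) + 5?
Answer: 1494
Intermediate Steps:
z(K, V) = -9/2 (z(K, V) = (3/2)*(-3) = -9/2)
b(u, S) = 1 + 9*u/2 (b(u, S) = 6 - (u*(-9/2) + 5) = 6 - (-9*u/2 + 5) = 6 - (5 - 9*u/2) = 6 + (-5 + 9*u/2) = 1 + 9*u/2)
x(O, o) = O + O*o (x(O, o) = O*o + O = O + O*o)
D = -14 (D = -16 + 2*(-5 + 6)² = -16 + 2*1² = -16 + 2*1 = -16 + 2 = -14)
13*x(4, b(6, 2)) + D = 13*(4*(1 + (1 + (9/2)*6))) - 14 = 13*(4*(1 + (1 + 27))) - 14 = 13*(4*(1 + 28)) - 14 = 13*(4*29) - 14 = 13*116 - 14 = 1508 - 14 = 1494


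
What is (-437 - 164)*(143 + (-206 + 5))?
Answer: 34858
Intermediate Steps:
(-437 - 164)*(143 + (-206 + 5)) = -601*(143 - 201) = -601*(-58) = 34858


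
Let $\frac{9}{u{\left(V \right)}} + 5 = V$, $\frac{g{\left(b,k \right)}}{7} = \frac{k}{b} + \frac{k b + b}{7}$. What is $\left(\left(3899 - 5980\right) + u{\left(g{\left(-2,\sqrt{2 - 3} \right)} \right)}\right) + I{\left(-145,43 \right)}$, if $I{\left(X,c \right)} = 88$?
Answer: $- \frac{632033}{317} + \frac{198 i}{317} \approx -1993.8 + 0.62461 i$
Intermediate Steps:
$g{\left(b,k \right)} = b + b k + \frac{7 k}{b}$ ($g{\left(b,k \right)} = 7 \left(\frac{k}{b} + \frac{k b + b}{7}\right) = 7 \left(\frac{k}{b} + \left(b k + b\right) \frac{1}{7}\right) = 7 \left(\frac{k}{b} + \left(b + b k\right) \frac{1}{7}\right) = 7 \left(\frac{k}{b} + \left(\frac{b}{7} + \frac{b k}{7}\right)\right) = 7 \left(\frac{b}{7} + \frac{k}{b} + \frac{b k}{7}\right) = b + b k + \frac{7 k}{b}$)
$u{\left(V \right)} = \frac{9}{-5 + V}$
$\left(\left(3899 - 5980\right) + u{\left(g{\left(-2,\sqrt{2 - 3} \right)} \right)}\right) + I{\left(-145,43 \right)} = \left(\left(3899 - 5980\right) + \frac{9}{-5 - \left(2 + 2 \sqrt{2 - 3} - \frac{7 \sqrt{2 - 3}}{-2}\right)}\right) + 88 = \left(\left(3899 - 5980\right) + \frac{9}{-5 - \left(2 + 2 i - 7 \sqrt{-1} \left(- \frac{1}{2}\right)\right)}\right) + 88 = \left(-2081 + \frac{9}{-5 - \left(2 + 2 i - 7 i \left(- \frac{1}{2}\right)\right)}\right) + 88 = \left(-2081 + \frac{9}{-5 - \left(2 + \frac{11 i}{2}\right)}\right) + 88 = \left(-2081 + \frac{9}{-7 - \frac{11 i}{2}}\right) + 88 = \left(-2081 + 9 \frac{4 \left(-7 + \frac{11 i}{2}\right)}{317}\right) + 88 = \left(-2081 + \frac{36 \left(-7 + \frac{11 i}{2}\right)}{317}\right) + 88 = -1993 + \frac{36 \left(-7 + \frac{11 i}{2}\right)}{317}$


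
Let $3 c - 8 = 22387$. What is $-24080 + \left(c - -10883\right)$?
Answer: $-5732$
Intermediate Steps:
$c = 7465$ ($c = \frac{8}{3} + \frac{1}{3} \cdot 22387 = \frac{8}{3} + \frac{22387}{3} = 7465$)
$-24080 + \left(c - -10883\right) = -24080 + \left(7465 - -10883\right) = -24080 + \left(7465 + 10883\right) = -24080 + 18348 = -5732$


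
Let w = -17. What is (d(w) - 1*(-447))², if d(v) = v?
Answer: 184900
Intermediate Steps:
(d(w) - 1*(-447))² = (-17 - 1*(-447))² = (-17 + 447)² = 430² = 184900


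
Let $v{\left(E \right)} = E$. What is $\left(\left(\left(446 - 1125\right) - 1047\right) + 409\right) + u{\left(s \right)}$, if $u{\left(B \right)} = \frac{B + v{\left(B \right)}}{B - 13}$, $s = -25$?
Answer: $- \frac{24998}{19} \approx -1315.7$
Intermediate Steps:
$u{\left(B \right)} = \frac{2 B}{-13 + B}$ ($u{\left(B \right)} = \frac{B + B}{B - 13} = \frac{2 B}{-13 + B}$)
$\left(\left(\left(446 - 1125\right) - 1047\right) + 409\right) + u{\left(s \right)} = \left(\left(\left(446 - 1125\right) - 1047\right) + 409\right) + 2 \left(-25\right) \frac{1}{-13 - 25} = \left(\left(-679 - 1047\right) + 409\right) + 2 \left(-25\right) \frac{1}{-38} = \left(-1726 + 409\right) + 2 \left(-25\right) \left(- \frac{1}{38}\right) = -1317 + \frac{25}{19} = - \frac{24998}{19}$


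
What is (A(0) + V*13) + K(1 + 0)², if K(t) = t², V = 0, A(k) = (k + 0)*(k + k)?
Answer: 1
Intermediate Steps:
A(k) = 2*k² (A(k) = k*(2*k) = 2*k²)
(A(0) + V*13) + K(1 + 0)² = (2*0² + 0*13) + ((1 + 0)²)² = (2*0 + 0) + (1²)² = (0 + 0) + 1² = 0 + 1 = 1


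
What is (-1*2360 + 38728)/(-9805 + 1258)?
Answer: -36368/8547 ≈ -4.2551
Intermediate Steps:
(-1*2360 + 38728)/(-9805 + 1258) = (-2360 + 38728)/(-8547) = 36368*(-1/8547) = -36368/8547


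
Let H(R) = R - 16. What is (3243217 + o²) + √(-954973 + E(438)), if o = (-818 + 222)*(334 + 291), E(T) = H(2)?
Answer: 138759493217 + I*√954987 ≈ 1.3876e+11 + 977.23*I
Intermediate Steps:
H(R) = -16 + R
E(T) = -14 (E(T) = -16 + 2 = -14)
o = -372500 (o = -596*625 = -372500)
(3243217 + o²) + √(-954973 + E(438)) = (3243217 + (-372500)²) + √(-954973 - 14) = (3243217 + 138756250000) + √(-954987) = 138759493217 + I*√954987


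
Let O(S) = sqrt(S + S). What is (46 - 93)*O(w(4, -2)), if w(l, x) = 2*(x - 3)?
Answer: -94*I*sqrt(5) ≈ -210.19*I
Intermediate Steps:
w(l, x) = -6 + 2*x (w(l, x) = 2*(-3 + x) = -6 + 2*x)
O(S) = sqrt(2)*sqrt(S) (O(S) = sqrt(2*S) = sqrt(2)*sqrt(S))
(46 - 93)*O(w(4, -2)) = (46 - 93)*(sqrt(2)*sqrt(-6 + 2*(-2))) = -47*sqrt(2)*sqrt(-6 - 4) = -47*sqrt(2)*sqrt(-10) = -47*sqrt(2)*I*sqrt(10) = -94*I*sqrt(5)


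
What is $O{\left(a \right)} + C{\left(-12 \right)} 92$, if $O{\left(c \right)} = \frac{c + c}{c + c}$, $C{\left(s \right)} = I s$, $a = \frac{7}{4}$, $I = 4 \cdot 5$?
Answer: $-22079$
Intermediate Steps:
$I = 20$
$a = \frac{7}{4}$ ($a = 7 \cdot \frac{1}{4} = \frac{7}{4} \approx 1.75$)
$C{\left(s \right)} = 20 s$
$O{\left(c \right)} = 1$ ($O{\left(c \right)} = \frac{2 c}{2 c} = 2 c \frac{1}{2 c} = 1$)
$O{\left(a \right)} + C{\left(-12 \right)} 92 = 1 + 20 \left(-12\right) 92 = 1 - 22080 = -22079$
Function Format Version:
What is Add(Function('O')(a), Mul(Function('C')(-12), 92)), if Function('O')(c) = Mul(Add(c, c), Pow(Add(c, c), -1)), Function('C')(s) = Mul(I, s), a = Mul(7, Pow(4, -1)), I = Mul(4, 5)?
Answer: -22079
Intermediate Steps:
I = 20
a = Rational(7, 4) (a = Mul(7, Rational(1, 4)) = Rational(7, 4) ≈ 1.7500)
Function('C')(s) = Mul(20, s)
Function('O')(c) = 1 (Function('O')(c) = Mul(Mul(2, c), Pow(Mul(2, c), -1)) = Mul(Mul(2, c), Mul(Rational(1, 2), Pow(c, -1))) = 1)
Add(Function('O')(a), Mul(Function('C')(-12), 92)) = Add(1, Mul(Mul(20, -12), 92)) = Add(1, Mul(-240, 92)) = Add(1, -22080) = -22079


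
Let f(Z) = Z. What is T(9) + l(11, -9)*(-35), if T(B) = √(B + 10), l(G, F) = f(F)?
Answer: 315 + √19 ≈ 319.36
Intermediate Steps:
l(G, F) = F
T(B) = √(10 + B)
T(9) + l(11, -9)*(-35) = √(10 + 9) - 9*(-35) = √19 + 315 = 315 + √19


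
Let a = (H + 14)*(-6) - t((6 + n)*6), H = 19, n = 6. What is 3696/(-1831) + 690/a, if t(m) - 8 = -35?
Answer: -631802/104367 ≈ -6.0537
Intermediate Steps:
t(m) = -27 (t(m) = 8 - 35 = -27)
a = -171 (a = (19 + 14)*(-6) - 1*(-27) = 33*(-6) + 27 = -198 + 27 = -171)
3696/(-1831) + 690/a = 3696/(-1831) + 690/(-171) = 3696*(-1/1831) + 690*(-1/171) = -3696/1831 - 230/57 = -631802/104367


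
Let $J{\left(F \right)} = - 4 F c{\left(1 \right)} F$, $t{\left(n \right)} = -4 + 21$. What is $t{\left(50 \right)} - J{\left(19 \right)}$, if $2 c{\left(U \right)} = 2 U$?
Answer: $1461$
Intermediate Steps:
$c{\left(U \right)} = U$ ($c{\left(U \right)} = \frac{2 U}{2} = U$)
$t{\left(n \right)} = 17$
$J{\left(F \right)} = - 4 F^{2}$ ($J{\left(F \right)} = - 4 F 1 F = - 4 F F = - 4 F^{2}$)
$t{\left(50 \right)} - J{\left(19 \right)} = 17 - - 4 \cdot 19^{2} = 17 - \left(-4\right) 361 = 17 - -1444 = 17 + 1444 = 1461$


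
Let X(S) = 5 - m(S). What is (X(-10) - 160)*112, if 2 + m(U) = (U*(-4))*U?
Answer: 27664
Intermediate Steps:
m(U) = -2 - 4*U² (m(U) = -2 + (U*(-4))*U = -2 + (-4*U)*U = -2 - 4*U²)
X(S) = 7 + 4*S² (X(S) = 5 - (-2 - 4*S²) = 5 + (2 + 4*S²) = 7 + 4*S²)
(X(-10) - 160)*112 = ((7 + 4*(-10)²) - 160)*112 = ((7 + 4*100) - 160)*112 = ((7 + 400) - 160)*112 = (407 - 160)*112 = 247*112 = 27664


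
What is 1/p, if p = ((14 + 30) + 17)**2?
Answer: 1/3721 ≈ 0.00026874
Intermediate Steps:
p = 3721 (p = (44 + 17)**2 = 61**2 = 3721)
1/p = 1/3721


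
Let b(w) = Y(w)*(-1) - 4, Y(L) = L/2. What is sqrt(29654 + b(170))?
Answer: 9*sqrt(365) ≈ 171.94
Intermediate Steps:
Y(L) = L/2 (Y(L) = L*(1/2) = L/2)
b(w) = -4 - w/2 (b(w) = (w/2)*(-1) - 4 = -w/2 - 4 = -4 - w/2)
sqrt(29654 + b(170)) = sqrt(29654 + (-4 - 1/2*170)) = sqrt(29654 + (-4 - 85)) = sqrt(29654 - 89) = sqrt(29565) = 9*sqrt(365)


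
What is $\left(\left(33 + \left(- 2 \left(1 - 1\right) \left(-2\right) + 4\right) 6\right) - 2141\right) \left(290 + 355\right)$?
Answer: $-1344180$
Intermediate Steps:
$\left(\left(33 + \left(- 2 \left(1 - 1\right) \left(-2\right) + 4\right) 6\right) - 2141\right) \left(290 + 355\right) = \left(\left(33 + \left(- 2 \cdot 0 \left(-2\right) + 4\right) 6\right) - 2141\right) 645 = \left(\left(33 + \left(\left(-2\right) 0 + 4\right) 6\right) - 2141\right) 645 = \left(\left(33 + \left(0 + 4\right) 6\right) - 2141\right) 645 = \left(\left(33 + 4 \cdot 6\right) - 2141\right) 645 = \left(\left(33 + 24\right) - 2141\right) 645 = \left(57 - 2141\right) 645 = \left(-2084\right) 645 = -1344180$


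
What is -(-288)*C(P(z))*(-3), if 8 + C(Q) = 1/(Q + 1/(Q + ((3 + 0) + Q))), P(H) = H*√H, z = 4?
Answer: 115680/17 ≈ 6804.7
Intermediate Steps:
P(H) = H^(3/2)
C(Q) = -8 + 1/(Q + 1/(3 + 2*Q)) (C(Q) = -8 + 1/(Q + 1/(Q + ((3 + 0) + Q))) = -8 + 1/(Q + 1/(Q + (3 + Q))) = -8 + 1/(Q + 1/(3 + 2*Q)))
-(-288)*C(P(z))*(-3) = -(-288)*((-5 - 22*4^(3/2) - 16*(4^(3/2))²)/(1 + 2*(4^(3/2))² + 3*4^(3/2)))*(-3) = -(-288)*((-5 - 22*8 - 16*8²)/(1 + 2*8² + 3*8))*(-3) = -(-288)*((-5 - 176 - 16*64)/(1 + 2*64 + 24))*(-3) = -(-288)*((-5 - 176 - 1024)/(1 + 128 + 24))*(-3) = -(-288)*(-1205/153)*(-3) = -(-288)*((1/153)*(-1205))*(-3) = -(-288)*(-1205/153*(-3)) = -(-288)*1205/51 = -1*(-115680/17) = 115680/17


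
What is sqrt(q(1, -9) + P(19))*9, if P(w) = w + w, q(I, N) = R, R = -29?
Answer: 27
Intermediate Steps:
q(I, N) = -29
P(w) = 2*w
sqrt(q(1, -9) + P(19))*9 = sqrt(-29 + 2*19)*9 = sqrt(-29 + 38)*9 = sqrt(9)*9 = 3*9 = 27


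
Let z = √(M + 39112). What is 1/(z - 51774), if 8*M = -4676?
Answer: -34516/1787005699 - √154110/5361017097 ≈ -1.9388e-5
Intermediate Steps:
M = -1169/2 (M = (⅛)*(-4676) = -1169/2 ≈ -584.50)
z = √154110/2 (z = √(-1169/2 + 39112) = √(77055/2) = √154110/2 ≈ 196.28)
1/(z - 51774) = 1/(√154110/2 - 51774) = 1/(-51774 + √154110/2)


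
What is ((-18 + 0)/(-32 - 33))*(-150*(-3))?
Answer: 1620/13 ≈ 124.62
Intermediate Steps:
((-18 + 0)/(-32 - 33))*(-150*(-3)) = -18/(-65)*450 = -18*(-1/65)*450 = (18/65)*450 = 1620/13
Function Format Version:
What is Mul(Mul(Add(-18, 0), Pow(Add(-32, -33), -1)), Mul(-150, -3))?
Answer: Rational(1620, 13) ≈ 124.62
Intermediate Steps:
Mul(Mul(Add(-18, 0), Pow(Add(-32, -33), -1)), Mul(-150, -3)) = Mul(Mul(-18, Pow(-65, -1)), 450) = Mul(Mul(-18, Rational(-1, 65)), 450) = Mul(Rational(18, 65), 450) = Rational(1620, 13)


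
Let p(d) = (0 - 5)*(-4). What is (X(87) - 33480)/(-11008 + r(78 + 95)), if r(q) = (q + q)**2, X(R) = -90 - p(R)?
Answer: -16795/54354 ≈ -0.30899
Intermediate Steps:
p(d) = 20 (p(d) = -5*(-4) = 20)
X(R) = -110 (X(R) = -90 - 1*20 = -90 - 20 = -110)
r(q) = 4*q**2 (r(q) = (2*q)**2 = 4*q**2)
(X(87) - 33480)/(-11008 + r(78 + 95)) = (-110 - 33480)/(-11008 + 4*(78 + 95)**2) = -33590/(-11008 + 4*173**2) = -33590/(-11008 + 4*29929) = -33590/(-11008 + 119716) = -33590/108708 = -33590*1/108708 = -16795/54354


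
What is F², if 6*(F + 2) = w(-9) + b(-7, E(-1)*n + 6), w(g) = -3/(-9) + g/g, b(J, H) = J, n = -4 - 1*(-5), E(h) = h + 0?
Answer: 2809/324 ≈ 8.6698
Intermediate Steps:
E(h) = h
n = 1 (n = -4 + 5 = 1)
w(g) = 4/3 (w(g) = -3*(-⅑) + 1 = ⅓ + 1 = 4/3)
F = -53/18 (F = -2 + (4/3 - 7)/6 = -2 + (⅙)*(-17/3) = -2 - 17/18 = -53/18 ≈ -2.9444)
F² = (-53/18)² = 2809/324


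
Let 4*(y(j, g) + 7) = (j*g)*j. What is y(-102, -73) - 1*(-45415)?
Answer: -144465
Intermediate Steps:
y(j, g) = -7 + g*j**2/4 (y(j, g) = -7 + ((j*g)*j)/4 = -7 + ((g*j)*j)/4 = -7 + (g*j**2)/4 = -7 + g*j**2/4)
y(-102, -73) - 1*(-45415) = (-7 + (1/4)*(-73)*(-102)**2) - 1*(-45415) = (-7 + (1/4)*(-73)*10404) + 45415 = (-7 - 189873) + 45415 = -189880 + 45415 = -144465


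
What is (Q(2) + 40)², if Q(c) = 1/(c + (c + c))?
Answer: 58081/36 ≈ 1613.4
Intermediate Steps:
Q(c) = 1/(3*c) (Q(c) = 1/(c + 2*c) = 1/(3*c))
(Q(2) + 40)² = ((⅓)/2 + 40)² = ((⅓)*(½) + 40)² = (⅙ + 40)² = (241/6)² = 58081/36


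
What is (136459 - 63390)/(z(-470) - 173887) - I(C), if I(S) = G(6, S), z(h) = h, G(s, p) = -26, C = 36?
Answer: 4460213/174357 ≈ 25.581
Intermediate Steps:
I(S) = -26
(136459 - 63390)/(z(-470) - 173887) - I(C) = (136459 - 63390)/(-470 - 173887) - 1*(-26) = 73069/(-174357) + 26 = 73069*(-1/174357) + 26 = -73069/174357 + 26 = 4460213/174357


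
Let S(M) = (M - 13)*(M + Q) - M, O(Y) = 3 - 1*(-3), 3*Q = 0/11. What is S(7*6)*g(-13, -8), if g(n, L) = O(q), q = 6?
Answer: 7056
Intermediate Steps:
Q = 0 (Q = (0/11)/3 = (0*(1/11))/3 = (1/3)*0 = 0)
O(Y) = 6 (O(Y) = 3 + 3 = 6)
g(n, L) = 6
S(M) = -M + M*(-13 + M) (S(M) = (M - 13)*(M + 0) - M = (-13 + M)*M - M = M*(-13 + M) - M = -M + M*(-13 + M))
S(7*6)*g(-13, -8) = ((7*6)*(-14 + 7*6))*6 = (42*(-14 + 42))*6 = (42*28)*6 = 1176*6 = 7056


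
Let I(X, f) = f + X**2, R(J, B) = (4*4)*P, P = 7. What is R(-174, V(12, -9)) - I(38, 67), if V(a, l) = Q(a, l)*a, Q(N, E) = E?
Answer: -1399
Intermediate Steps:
V(a, l) = a*l (V(a, l) = l*a = a*l)
R(J, B) = 112 (R(J, B) = (4*4)*7 = 16*7 = 112)
R(-174, V(12, -9)) - I(38, 67) = 112 - (67 + 38**2) = 112 - (67 + 1444) = 112 - 1*1511 = 112 - 1511 = -1399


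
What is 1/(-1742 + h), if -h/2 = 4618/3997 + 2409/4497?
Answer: -5991503/10457462172 ≈ -0.00057294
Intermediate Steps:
h = -20263946/5991503 (h = -2*(4618/3997 + 2409/4497) = -2*(4618*(1/3997) + 2409*(1/4497)) = -2*(4618/3997 + 803/1499) = -2*10131973/5991503 = -20263946/5991503 ≈ -3.3821)
1/(-1742 + h) = 1/(-1742 - 20263946/5991503) = 1/(-10457462172/5991503) = -5991503/10457462172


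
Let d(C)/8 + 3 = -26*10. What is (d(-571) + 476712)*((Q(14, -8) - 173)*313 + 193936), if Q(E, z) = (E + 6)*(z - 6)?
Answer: 24749383376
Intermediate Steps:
Q(E, z) = (-6 + z)*(6 + E) (Q(E, z) = (6 + E)*(-6 + z) = (-6 + z)*(6 + E))
d(C) = -2104 (d(C) = -24 + 8*(-26*10) = -24 + 8*(-260) = -24 - 2080 = -2104)
(d(-571) + 476712)*((Q(14, -8) - 173)*313 + 193936) = (-2104 + 476712)*(((-36 - 6*14 + 6*(-8) + 14*(-8)) - 173)*313 + 193936) = 474608*(((-36 - 84 - 48 - 112) - 173)*313 + 193936) = 474608*((-280 - 173)*313 + 193936) = 474608*(-453*313 + 193936) = 474608*(-141789 + 193936) = 474608*52147 = 24749383376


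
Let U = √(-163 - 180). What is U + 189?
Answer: 189 + 7*I*√7 ≈ 189.0 + 18.52*I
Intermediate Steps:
U = 7*I*√7 (U = √(-343) = 7*I*√7 ≈ 18.52*I)
U + 189 = 7*I*√7 + 189 = 189 + 7*I*√7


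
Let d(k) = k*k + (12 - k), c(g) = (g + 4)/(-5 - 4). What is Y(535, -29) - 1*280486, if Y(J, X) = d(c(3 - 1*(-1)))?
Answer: -22718258/81 ≈ -2.8047e+5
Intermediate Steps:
c(g) = -4/9 - g/9 (c(g) = (4 + g)/(-9) = (4 + g)*(-⅑) = -4/9 - g/9)
d(k) = 12 + k² - k (d(k) = k² + (12 - k) = 12 + k² - k)
Y(J, X) = 1108/81 (Y(J, X) = 12 + (-4/9 - (3 - 1*(-1))/9)² - (-4/9 - (3 - 1*(-1))/9) = 12 + (-4/9 - (3 + 1)/9)² - (-4/9 - (3 + 1)/9) = 12 + (-4/9 - ⅑*4)² - (-4/9 - ⅑*4) = 12 + (-4/9 - 4/9)² - (-4/9 - 4/9) = 12 + (-8/9)² - 1*(-8/9) = 12 + 64/81 + 8/9 = 1108/81)
Y(535, -29) - 1*280486 = 1108/81 - 1*280486 = 1108/81 - 280486 = -22718258/81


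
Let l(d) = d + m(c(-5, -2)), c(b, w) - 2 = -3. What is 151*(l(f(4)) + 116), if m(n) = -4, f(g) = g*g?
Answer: 19328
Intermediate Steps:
f(g) = g**2
c(b, w) = -1 (c(b, w) = 2 - 3 = -1)
l(d) = -4 + d (l(d) = d - 4 = -4 + d)
151*(l(f(4)) + 116) = 151*((-4 + 4**2) + 116) = 151*((-4 + 16) + 116) = 151*(12 + 116) = 151*128 = 19328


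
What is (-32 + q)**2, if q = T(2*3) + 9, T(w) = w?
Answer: 289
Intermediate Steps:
q = 15 (q = 2*3 + 9 = 6 + 9 = 15)
(-32 + q)**2 = (-32 + 15)**2 = (-17)**2 = 289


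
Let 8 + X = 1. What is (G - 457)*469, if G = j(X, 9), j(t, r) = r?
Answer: -210112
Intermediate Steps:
X = -7 (X = -8 + 1 = -7)
G = 9
(G - 457)*469 = (9 - 457)*469 = -448*469 = -210112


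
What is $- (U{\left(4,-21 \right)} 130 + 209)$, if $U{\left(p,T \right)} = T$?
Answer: $2521$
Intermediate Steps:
$- (U{\left(4,-21 \right)} 130 + 209) = - (\left(-21\right) 130 + 209) = - (-2730 + 209) = \left(-1\right) \left(-2521\right) = 2521$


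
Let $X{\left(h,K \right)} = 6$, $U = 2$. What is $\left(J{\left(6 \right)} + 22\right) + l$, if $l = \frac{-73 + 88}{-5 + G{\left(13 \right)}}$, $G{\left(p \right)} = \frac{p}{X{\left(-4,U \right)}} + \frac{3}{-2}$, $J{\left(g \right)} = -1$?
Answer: $\frac{228}{13} \approx 17.538$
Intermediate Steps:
$G{\left(p \right)} = - \frac{3}{2} + \frac{p}{6}$ ($G{\left(p \right)} = \frac{p}{6} + \frac{3}{-2} = p \frac{1}{6} + 3 \left(- \frac{1}{2}\right) = \frac{p}{6} - \frac{3}{2} = - \frac{3}{2} + \frac{p}{6}$)
$l = - \frac{45}{13}$ ($l = \frac{-73 + 88}{-5 + \left(- \frac{3}{2} + \frac{1}{6} \cdot 13\right)} = \frac{15}{-5 + \left(- \frac{3}{2} + \frac{13}{6}\right)} = \frac{15}{-5 + \frac{2}{3}} = \frac{15}{- \frac{13}{3}} = 15 \left(- \frac{3}{13}\right) = - \frac{45}{13} \approx -3.4615$)
$\left(J{\left(6 \right)} + 22\right) + l = \left(-1 + 22\right) - \frac{45}{13} = 21 - \frac{45}{13} = \frac{228}{13}$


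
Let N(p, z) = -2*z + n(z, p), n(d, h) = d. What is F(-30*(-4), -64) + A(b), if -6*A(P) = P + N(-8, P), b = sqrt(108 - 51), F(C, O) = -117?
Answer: -117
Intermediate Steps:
N(p, z) = -z (N(p, z) = -2*z + z = -z)
b = sqrt(57) ≈ 7.5498
A(P) = 0 (A(P) = -(P - P)/6 = -1/6*0 = 0)
F(-30*(-4), -64) + A(b) = -117 + 0 = -117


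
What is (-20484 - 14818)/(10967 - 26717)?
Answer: 17651/7875 ≈ 2.2414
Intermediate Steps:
(-20484 - 14818)/(10967 - 26717) = -35302/(-15750) = -35302*(-1/15750) = 17651/7875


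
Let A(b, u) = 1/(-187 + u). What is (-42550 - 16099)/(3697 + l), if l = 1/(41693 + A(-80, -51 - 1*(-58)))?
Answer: -440145437611/27745020263 ≈ -15.864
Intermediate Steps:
l = 180/7504739 (l = 1/(41693 + 1/(-187 + (-51 - 1*(-58)))) = 1/(41693 + 1/(-187 + (-51 + 58))) = 1/(41693 + 1/(-187 + 7)) = 1/(41693 + 1/(-180)) = 1/(41693 - 1/180) = 1/(7504739/180) = 180/7504739 ≈ 2.3985e-5)
(-42550 - 16099)/(3697 + l) = (-42550 - 16099)/(3697 + 180/7504739) = -58649/27745020263/7504739 = -58649*7504739/27745020263 = -440145437611/27745020263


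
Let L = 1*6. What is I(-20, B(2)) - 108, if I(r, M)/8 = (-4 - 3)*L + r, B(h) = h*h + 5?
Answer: -604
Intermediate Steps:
L = 6
B(h) = 5 + h**2 (B(h) = h**2 + 5 = 5 + h**2)
I(r, M) = -336 + 8*r (I(r, M) = 8*((-4 - 3)*6 + r) = 8*(-7*6 + r) = 8*(-42 + r) = -336 + 8*r)
I(-20, B(2)) - 108 = (-336 + 8*(-20)) - 108 = (-336 - 160) - 108 = -496 - 108 = -604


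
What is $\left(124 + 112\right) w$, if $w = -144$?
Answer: $-33984$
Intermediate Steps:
$\left(124 + 112\right) w = \left(124 + 112\right) \left(-144\right) = 236 \left(-144\right) = -33984$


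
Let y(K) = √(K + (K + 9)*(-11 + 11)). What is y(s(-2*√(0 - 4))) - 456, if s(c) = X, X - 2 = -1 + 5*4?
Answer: -456 + √21 ≈ -451.42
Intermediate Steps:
X = 21 (X = 2 + (-1 + 5*4) = 2 + (-1 + 20) = 2 + 19 = 21)
s(c) = 21
y(K) = √K (y(K) = √(K + (9 + K)*0) = √(K + 0) = √K)
y(s(-2*√(0 - 4))) - 456 = √21 - 456 = -456 + √21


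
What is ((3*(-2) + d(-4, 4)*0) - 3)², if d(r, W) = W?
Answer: 81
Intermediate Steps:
((3*(-2) + d(-4, 4)*0) - 3)² = ((3*(-2) + 4*0) - 3)² = ((-6 + 0) - 3)² = (-6 - 3)² = (-9)² = 81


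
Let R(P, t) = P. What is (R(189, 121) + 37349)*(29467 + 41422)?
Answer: 2661031282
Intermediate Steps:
(R(189, 121) + 37349)*(29467 + 41422) = (189 + 37349)*(29467 + 41422) = 37538*70889 = 2661031282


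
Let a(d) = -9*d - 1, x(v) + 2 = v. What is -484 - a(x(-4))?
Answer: -537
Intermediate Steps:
x(v) = -2 + v
a(d) = -1 - 9*d
-484 - a(x(-4)) = -484 - (-1 - 9*(-2 - 4)) = -484 - (-1 - 9*(-6)) = -484 - (-1 + 54) = -484 - 1*53 = -484 - 53 = -537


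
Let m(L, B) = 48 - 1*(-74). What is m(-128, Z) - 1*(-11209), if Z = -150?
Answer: 11331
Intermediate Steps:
m(L, B) = 122 (m(L, B) = 48 + 74 = 122)
m(-128, Z) - 1*(-11209) = 122 - 1*(-11209) = 122 + 11209 = 11331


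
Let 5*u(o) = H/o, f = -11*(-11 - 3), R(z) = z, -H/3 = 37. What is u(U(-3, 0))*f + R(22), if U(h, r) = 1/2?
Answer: -34078/5 ≈ -6815.6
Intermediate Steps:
H = -111 (H = -3*37 = -111)
U(h, r) = 1/2
f = 154 (f = -11*(-14) = 154)
u(o) = -111/(5*o) (u(o) = (-111/o)/5 = -111/(5*o))
u(U(-3, 0))*f + R(22) = -111/(5*1/2)*154 + 22 = -111/5*2*154 + 22 = -222/5*154 + 22 = -34188/5 + 22 = -34078/5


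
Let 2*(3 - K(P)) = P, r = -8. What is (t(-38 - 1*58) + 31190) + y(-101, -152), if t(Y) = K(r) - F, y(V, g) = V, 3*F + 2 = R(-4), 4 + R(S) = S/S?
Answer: 93293/3 ≈ 31098.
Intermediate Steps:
K(P) = 3 - P/2
R(S) = -3 (R(S) = -4 + S/S = -4 + 1 = -3)
F = -5/3 (F = -⅔ + (⅓)*(-3) = -⅔ - 1 = -5/3 ≈ -1.6667)
t(Y) = 26/3 (t(Y) = (3 - ½*(-8)) - 1*(-5/3) = (3 + 4) + 5/3 = 7 + 5/3 = 26/3)
(t(-38 - 1*58) + 31190) + y(-101, -152) = (26/3 + 31190) - 101 = 93596/3 - 101 = 93293/3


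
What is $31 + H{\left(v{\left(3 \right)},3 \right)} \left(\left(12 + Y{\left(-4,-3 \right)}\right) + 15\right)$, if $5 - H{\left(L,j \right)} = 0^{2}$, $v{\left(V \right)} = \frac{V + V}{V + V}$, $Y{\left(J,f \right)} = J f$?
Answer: $226$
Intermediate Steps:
$v{\left(V \right)} = 1$ ($v{\left(V \right)} = \frac{2 V}{2 V} = 2 V \frac{1}{2 V} = 1$)
$H{\left(L,j \right)} = 5$ ($H{\left(L,j \right)} = 5 - 0^{2} = 5 - 0 = 5 + 0 = 5$)
$31 + H{\left(v{\left(3 \right)},3 \right)} \left(\left(12 + Y{\left(-4,-3 \right)}\right) + 15\right) = 31 + 5 \left(\left(12 - -12\right) + 15\right) = 31 + 5 \left(\left(12 + 12\right) + 15\right) = 31 + 5 \left(24 + 15\right) = 31 + 5 \cdot 39 = 31 + 195 = 226$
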